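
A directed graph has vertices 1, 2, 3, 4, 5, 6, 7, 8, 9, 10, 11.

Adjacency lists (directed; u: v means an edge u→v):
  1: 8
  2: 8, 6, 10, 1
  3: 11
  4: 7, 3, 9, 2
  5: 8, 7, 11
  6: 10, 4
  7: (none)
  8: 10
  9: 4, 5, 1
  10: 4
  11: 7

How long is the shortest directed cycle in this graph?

For each vertex v, BFS finds the shortest path from v back to v.
The shortest such closed walk is 4 → 9 → 4, length 2.

2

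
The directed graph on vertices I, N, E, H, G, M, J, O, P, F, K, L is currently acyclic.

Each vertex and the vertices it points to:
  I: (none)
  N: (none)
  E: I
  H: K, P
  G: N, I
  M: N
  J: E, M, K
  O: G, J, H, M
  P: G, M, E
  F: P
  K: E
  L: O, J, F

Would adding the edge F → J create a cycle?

Adding F→J creates a cycle iff J can already reach F.
Explore from J: no path reaches F. The graph stays acyclic.

No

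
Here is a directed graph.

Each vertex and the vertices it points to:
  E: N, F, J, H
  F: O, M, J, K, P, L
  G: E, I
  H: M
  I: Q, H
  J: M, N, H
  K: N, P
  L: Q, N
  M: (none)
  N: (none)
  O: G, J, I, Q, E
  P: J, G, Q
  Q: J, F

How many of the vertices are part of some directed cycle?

9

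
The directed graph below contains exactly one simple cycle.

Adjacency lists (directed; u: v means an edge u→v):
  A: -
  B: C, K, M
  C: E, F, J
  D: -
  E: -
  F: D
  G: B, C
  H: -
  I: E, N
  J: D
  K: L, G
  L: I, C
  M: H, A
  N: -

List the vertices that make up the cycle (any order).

DFS with gray/black marking from B:
B gray
  C gray
    E gray
    E black
    F gray
      D gray
      D black
    F black
    J gray
      J→D: D black — skip
    J black
  C black
  K gray
    L gray
      I gray
        I→E: E black — skip
        N gray
        N black
      I black
      L→C: C black — skip
    L black
    G gray
      G→B: B is gray → back edge
Back edge closes the cycle B → K → G → B; its vertices are {B, G, K}.

B, G, K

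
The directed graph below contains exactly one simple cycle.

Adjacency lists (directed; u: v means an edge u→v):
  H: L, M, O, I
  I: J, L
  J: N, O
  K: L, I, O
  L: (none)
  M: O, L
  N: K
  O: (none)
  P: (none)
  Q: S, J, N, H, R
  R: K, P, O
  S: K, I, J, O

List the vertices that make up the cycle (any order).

I, J, K, N

DFS with gray/black marking from N:
N gray
  K gray
    L gray
    L black
    I gray
      J gray
        J→N: N is gray → back edge
Back edge closes the cycle N → K → I → J → N; its vertices are {I, J, K, N}.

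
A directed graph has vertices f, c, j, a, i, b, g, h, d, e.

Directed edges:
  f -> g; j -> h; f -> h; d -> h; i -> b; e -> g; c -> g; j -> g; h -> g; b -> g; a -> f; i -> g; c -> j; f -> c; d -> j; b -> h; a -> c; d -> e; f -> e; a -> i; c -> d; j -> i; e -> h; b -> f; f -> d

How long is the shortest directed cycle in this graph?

5

For each vertex v, BFS finds the shortest path from v back to v.
The shortest such closed walk is i → b → f → d → j → i, length 5.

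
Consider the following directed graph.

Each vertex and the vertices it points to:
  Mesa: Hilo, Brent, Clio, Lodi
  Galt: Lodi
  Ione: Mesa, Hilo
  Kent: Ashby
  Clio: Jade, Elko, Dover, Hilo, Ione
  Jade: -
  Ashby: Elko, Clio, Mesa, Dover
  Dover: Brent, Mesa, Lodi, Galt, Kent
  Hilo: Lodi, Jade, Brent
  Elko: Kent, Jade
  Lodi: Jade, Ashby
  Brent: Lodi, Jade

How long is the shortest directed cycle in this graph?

3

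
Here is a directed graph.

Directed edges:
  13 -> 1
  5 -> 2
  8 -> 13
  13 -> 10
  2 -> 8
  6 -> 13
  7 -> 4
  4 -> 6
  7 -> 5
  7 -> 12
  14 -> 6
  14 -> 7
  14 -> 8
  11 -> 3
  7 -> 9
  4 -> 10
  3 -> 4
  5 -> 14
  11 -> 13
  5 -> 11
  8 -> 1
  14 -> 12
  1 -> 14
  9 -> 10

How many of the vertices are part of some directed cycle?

11

A vertex is on a directed cycle iff it belongs to a strongly connected component of size ≥ 2 (or has a self-loop).
The vertices on cycles are {1, 2, 3, 4, 5, 6, 7, 8, 11, 13, 14} — 11 in total.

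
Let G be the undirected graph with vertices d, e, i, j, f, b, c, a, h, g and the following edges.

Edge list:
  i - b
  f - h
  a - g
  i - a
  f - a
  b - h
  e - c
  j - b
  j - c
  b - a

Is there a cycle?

DFS, tracking each vertex's parent; an edge to a visited non-parent vertex closes a cycle.
Start from f:
visit f (parent –)
  visit a (parent f)
    a–f: parent, skip
    visit i (parent a)
      visit b (parent i)
        b–a: a visited and ≠ parent → cycle
Cycle: a – i – b – a.

Yes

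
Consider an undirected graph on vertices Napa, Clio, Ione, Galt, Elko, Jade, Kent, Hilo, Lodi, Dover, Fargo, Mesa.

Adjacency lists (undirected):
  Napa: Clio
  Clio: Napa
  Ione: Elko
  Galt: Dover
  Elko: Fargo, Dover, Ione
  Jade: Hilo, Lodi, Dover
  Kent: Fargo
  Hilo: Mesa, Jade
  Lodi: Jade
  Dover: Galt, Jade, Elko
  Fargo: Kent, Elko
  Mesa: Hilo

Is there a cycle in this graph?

DFS, tracking each vertex's parent; an edge to a visited non-parent vertex closes a cycle.
Start from Kent:
visit Kent (parent –)
  visit Fargo (parent Kent)
    Fargo–Kent: parent, skip
    visit Elko (parent Fargo)
      Elko–Fargo: parent, skip
      visit Dover (parent Elko)
        visit Galt (parent Dover)
          Galt–Dover: parent, skip
        visit Jade (parent Dover)
          visit Hilo (parent Jade)
            visit Mesa (parent Hilo)
              Mesa–Hilo: parent, skip
            Hilo–Jade: parent, skip
          visit Lodi (parent Jade)
            Lodi–Jade: parent, skip
          Jade–Dover: parent, skip
        Dover–Elko: parent, skip
      visit Ione (parent Elko)
        Ione–Elko: parent, skip
visit Napa (parent –)
  visit Clio (parent Napa)
    Clio–Napa: parent, skip
No non-parent visited neighbor found — the graph is a forest.

No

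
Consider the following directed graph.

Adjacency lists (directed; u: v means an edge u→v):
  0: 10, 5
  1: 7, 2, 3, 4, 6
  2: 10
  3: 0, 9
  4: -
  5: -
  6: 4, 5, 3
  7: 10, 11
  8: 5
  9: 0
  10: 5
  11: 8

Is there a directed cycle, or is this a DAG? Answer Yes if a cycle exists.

DFS with white/gray/black marking, starting from 4:
4 gray
4 black
0 gray
  10 gray
    5 gray
    5 black
  10 black
  0→5: 5 black — skip
0 black
1 gray
  7 gray
    7→10: 10 black — skip
    11 gray
      8 gray
        8→5: 5 black — skip
      8 black
    11 black
  7 black
  2 gray
    2→10: 10 black — skip
  2 black
  3 gray
    3→0: 0 black — skip
    9 gray
      9→0: 0 black — skip
    9 black
  3 black
  1→4: 4 black — skip
  6 gray
    6→4: 4 black — skip
    6→5: 5 black — skip
    6→3: 3 black — skip
  6 black
1 black
Every edge goes to a white or black vertex — no back edge, so the graph is acyclic.

No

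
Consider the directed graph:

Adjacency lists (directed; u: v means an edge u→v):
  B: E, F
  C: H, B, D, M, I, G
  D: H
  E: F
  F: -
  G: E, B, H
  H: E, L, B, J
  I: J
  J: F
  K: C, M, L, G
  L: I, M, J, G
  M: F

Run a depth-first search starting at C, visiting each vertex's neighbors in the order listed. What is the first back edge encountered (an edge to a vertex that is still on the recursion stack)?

G→H

DFS from C (visiting each vertex's neighbors in the order listed); mark gray on enter, black on exit:
C gray
  H gray
    E gray
      F gray
      F black
    E black
    L gray
      I gray
        J gray
          J→F: F black — skip
        J black
      I black
      M gray
        M→F: F black — skip
      M black
      L→J: J black — skip
      G gray
        G→E: E black — skip
        B gray
          B→E: E black — skip
          B→F: F black — skip
        B black
        G→H: H is gray → back edge
First back edge: G → H.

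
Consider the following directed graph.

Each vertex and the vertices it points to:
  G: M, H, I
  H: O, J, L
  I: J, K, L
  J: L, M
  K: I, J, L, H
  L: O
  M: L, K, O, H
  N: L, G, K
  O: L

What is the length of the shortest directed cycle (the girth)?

2

For each vertex v, BFS finds the shortest path from v back to v.
The shortest such closed walk is I → K → I, length 2.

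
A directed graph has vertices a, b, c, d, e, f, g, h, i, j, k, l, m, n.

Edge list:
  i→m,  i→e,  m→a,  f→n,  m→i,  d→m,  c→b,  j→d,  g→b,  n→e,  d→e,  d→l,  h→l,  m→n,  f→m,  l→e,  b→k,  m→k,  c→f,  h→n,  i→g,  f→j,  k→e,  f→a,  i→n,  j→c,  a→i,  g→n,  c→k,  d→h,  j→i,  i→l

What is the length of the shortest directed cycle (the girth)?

For each vertex v, BFS finds the shortest path from v back to v.
The shortest such closed walk is i → m → i, length 2.

2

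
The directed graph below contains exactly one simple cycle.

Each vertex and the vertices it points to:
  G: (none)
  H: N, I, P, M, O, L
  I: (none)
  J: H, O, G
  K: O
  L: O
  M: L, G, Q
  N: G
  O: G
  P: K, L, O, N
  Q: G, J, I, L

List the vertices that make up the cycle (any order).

DFS with gray/black marking from H:
H gray
  N gray
    G gray
    G black
  N black
  I gray
  I black
  P gray
    K gray
      O gray
        O→G: G black — skip
      O black
    K black
    L gray
      L→O: O black — skip
    L black
    P→O: O black — skip
    P→N: N black — skip
  P black
  M gray
    M→L: L black — skip
    M→G: G black — skip
    Q gray
      Q→G: G black — skip
      J gray
        J→H: H is gray → back edge
Back edge closes the cycle H → M → Q → J → H; its vertices are {H, J, M, Q}.

H, J, M, Q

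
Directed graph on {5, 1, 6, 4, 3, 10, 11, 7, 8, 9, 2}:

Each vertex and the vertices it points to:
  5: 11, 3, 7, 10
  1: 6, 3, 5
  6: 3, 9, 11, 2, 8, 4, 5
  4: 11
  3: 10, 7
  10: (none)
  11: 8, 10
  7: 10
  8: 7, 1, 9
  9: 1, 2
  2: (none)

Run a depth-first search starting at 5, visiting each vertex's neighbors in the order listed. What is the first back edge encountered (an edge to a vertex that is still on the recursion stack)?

9->1

DFS from 5 (visiting each vertex's neighbors in the order listed); mark gray on enter, black on exit:
5 gray
  11 gray
    8 gray
      7 gray
        10 gray
        10 black
      7 black
      1 gray
        6 gray
          3 gray
            3→10: 10 black — skip
            3→7: 7 black — skip
          3 black
          9 gray
            9→1: 1 is gray → back edge
First back edge: 9 → 1.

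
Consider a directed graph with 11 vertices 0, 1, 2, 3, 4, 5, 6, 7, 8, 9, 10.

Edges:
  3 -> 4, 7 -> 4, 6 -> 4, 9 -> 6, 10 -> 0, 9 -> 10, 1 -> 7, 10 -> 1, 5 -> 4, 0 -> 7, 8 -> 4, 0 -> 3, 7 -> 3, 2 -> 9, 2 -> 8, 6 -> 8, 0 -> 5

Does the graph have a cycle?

No

DFS with white/gray/black marking, starting from 5:
5 gray
  4 gray
  4 black
5 black
0 gray
  3 gray
    3→4: 4 black — skip
  3 black
  0→5: 5 black — skip
  7 gray
    7→4: 4 black — skip
    7→3: 3 black — skip
  7 black
0 black
1 gray
  1→7: 7 black — skip
1 black
2 gray
  9 gray
    10 gray
      10→0: 0 black — skip
      10→1: 1 black — skip
    10 black
    6 gray
      8 gray
        8→4: 4 black — skip
      8 black
      6→4: 4 black — skip
    6 black
  9 black
  2→8: 8 black — skip
2 black
Every edge goes to a white or black vertex — no back edge, so the graph is acyclic.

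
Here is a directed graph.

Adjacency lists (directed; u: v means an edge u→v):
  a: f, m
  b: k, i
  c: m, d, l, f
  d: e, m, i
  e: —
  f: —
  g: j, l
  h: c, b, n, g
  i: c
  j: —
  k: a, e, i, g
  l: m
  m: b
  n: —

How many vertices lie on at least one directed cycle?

9

A vertex is on a directed cycle iff it belongs to a strongly connected component of size ≥ 2 (or has a self-loop).
The vertices on cycles are {a, b, c, d, g, i, k, l, m} — 9 in total.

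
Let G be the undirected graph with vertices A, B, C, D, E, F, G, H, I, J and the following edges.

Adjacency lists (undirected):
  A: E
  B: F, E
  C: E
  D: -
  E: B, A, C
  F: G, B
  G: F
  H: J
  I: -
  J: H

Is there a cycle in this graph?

DFS, tracking each vertex's parent; an edge to a visited non-parent vertex closes a cycle.
Start from A:
visit A (parent –)
  visit E (parent A)
    visit B (parent E)
      visit F (parent B)
        visit G (parent F)
          G–F: parent, skip
        F–B: parent, skip
      B–E: parent, skip
    E–A: parent, skip
    visit C (parent E)
      C–E: parent, skip
visit D (parent –)
visit H (parent –)
  visit J (parent H)
    J–H: parent, skip
visit I (parent –)
No non-parent visited neighbor found — the graph is a forest.

No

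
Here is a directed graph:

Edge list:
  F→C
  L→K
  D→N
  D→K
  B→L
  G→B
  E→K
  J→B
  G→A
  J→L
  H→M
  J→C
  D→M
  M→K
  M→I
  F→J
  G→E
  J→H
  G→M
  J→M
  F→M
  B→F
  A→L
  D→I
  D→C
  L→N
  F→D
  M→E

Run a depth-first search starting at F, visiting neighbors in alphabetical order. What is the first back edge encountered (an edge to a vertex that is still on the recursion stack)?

DFS from F (visiting neighbors in alphabetical order); mark gray on enter, black on exit:
F gray
  C gray
  C black
  D gray
    D→C: C black — skip
    I gray
    I black
    K gray
    K black
    M gray
      E gray
        E→K: K black — skip
      E black
      M→I: I black — skip
      M→K: K black — skip
    M black
    N gray
    N black
  D black
  J gray
    B gray
      B→F: F is gray → back edge
First back edge: B → F.

B→F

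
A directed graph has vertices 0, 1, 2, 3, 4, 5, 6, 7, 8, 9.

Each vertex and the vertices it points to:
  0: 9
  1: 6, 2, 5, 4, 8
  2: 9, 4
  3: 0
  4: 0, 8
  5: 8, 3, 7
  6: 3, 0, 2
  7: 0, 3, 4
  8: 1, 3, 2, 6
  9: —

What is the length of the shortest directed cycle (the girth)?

2

For each vertex v, BFS finds the shortest path from v back to v.
The shortest such closed walk is 8 → 1 → 8, length 2.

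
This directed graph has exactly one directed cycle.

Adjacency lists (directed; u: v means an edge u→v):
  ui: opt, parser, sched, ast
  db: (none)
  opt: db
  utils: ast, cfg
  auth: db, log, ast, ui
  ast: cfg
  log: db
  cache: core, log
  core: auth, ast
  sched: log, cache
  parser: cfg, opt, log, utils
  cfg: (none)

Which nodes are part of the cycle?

ui, auth, core, cache, sched

DFS with gray/black marking from ui:
ui gray
  opt gray
    db gray
    db black
  opt black
  parser gray
    cfg gray
    cfg black
    parser→opt: opt black — skip
    log gray
      log→db: db black — skip
    log black
    utils gray
      ast gray
        ast→cfg: cfg black — skip
      ast black
      utils→cfg: cfg black — skip
    utils black
  parser black
  sched gray
    sched→log: log black — skip
    cache gray
      core gray
        auth gray
          auth→db: db black — skip
          auth→log: log black — skip
          auth→ast: ast black — skip
          auth→ui: ui is gray → back edge
Back edge closes the cycle ui → sched → cache → core → auth → ui; its vertices are {ui, auth, core, cache, sched}.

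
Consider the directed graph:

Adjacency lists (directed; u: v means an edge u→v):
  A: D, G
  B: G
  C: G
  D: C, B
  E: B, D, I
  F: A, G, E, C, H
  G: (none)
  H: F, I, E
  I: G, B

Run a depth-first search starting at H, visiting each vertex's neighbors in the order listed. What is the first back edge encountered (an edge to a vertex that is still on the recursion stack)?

F->H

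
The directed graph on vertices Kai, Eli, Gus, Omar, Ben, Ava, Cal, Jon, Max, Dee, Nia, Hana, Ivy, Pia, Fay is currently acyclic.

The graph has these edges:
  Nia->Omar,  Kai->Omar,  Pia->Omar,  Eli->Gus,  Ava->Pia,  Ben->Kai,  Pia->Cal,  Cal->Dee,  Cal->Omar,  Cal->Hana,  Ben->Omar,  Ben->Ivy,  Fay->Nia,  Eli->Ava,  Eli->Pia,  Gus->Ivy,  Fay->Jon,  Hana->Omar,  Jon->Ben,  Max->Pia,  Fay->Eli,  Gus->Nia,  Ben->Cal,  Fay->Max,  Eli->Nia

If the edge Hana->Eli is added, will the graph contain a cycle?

Adding Hana→Eli creates a cycle iff Eli can already reach Hana.
Path from Eli: Eli → Pia → Cal → Hana.
So Eli → … → Hana → Eli is a cycle.

Yes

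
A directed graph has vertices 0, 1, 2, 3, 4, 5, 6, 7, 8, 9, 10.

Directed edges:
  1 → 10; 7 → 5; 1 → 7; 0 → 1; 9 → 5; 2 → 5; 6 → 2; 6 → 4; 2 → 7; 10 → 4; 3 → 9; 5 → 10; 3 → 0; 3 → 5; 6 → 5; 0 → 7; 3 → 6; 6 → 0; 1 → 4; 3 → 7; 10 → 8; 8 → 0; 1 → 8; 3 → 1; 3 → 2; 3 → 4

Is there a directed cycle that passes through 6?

6 lies on a cycle iff there is a path from 6 back to itself.
Exploring from 6, it never reaches itself; equivalently, its strongly connected component is a singleton.

No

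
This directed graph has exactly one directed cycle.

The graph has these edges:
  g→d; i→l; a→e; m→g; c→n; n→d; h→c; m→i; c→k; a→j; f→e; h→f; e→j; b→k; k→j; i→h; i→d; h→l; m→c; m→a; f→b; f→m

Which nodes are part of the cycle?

DFS with gray/black marking from i:
i gray
  l gray
  l black
  d gray
  d black
  h gray
    h→l: l black — skip
    f gray
      b gray
        k gray
          j gray
          j black
        k black
      b black
      m gray
        g gray
          g→d: d black — skip
        g black
        a gray
          e gray
            e→j: j black — skip
          e black
          a→j: j black — skip
        a black
        c gray
          n gray
            n→d: d black — skip
          n black
          c→k: k black — skip
        c black
        m→i: i is gray → back edge
Back edge closes the cycle i → h → f → m → i; its vertices are {f, h, i, m}.

f, h, i, m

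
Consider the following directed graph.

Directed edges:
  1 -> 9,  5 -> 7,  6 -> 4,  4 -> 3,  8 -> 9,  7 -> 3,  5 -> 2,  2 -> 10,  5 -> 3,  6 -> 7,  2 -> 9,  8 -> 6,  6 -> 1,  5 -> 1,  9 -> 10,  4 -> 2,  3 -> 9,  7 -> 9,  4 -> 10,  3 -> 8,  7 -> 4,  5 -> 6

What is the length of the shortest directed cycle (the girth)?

4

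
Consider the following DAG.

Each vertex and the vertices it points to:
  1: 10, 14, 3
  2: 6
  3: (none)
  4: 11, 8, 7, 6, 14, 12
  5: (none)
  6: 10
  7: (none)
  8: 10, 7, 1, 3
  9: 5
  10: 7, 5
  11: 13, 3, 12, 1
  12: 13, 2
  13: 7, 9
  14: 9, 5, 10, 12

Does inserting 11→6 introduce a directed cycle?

Adding 11→6 creates a cycle iff 6 can already reach 11.
Explore from 6: no path reaches 11. The graph stays acyclic.

No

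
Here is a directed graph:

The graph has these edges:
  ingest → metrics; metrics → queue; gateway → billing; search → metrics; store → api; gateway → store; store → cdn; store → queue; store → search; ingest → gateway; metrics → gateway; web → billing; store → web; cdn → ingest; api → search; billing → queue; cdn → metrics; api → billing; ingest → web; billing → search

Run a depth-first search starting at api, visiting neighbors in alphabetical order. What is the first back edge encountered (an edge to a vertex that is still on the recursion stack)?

DFS from api (visiting neighbors in alphabetical order); mark gray on enter, black on exit:
api gray
  billing gray
    queue gray
    queue black
    search gray
      metrics gray
        gateway gray
          gateway→billing: billing is gray → back edge
First back edge: gateway → billing.

gateway→billing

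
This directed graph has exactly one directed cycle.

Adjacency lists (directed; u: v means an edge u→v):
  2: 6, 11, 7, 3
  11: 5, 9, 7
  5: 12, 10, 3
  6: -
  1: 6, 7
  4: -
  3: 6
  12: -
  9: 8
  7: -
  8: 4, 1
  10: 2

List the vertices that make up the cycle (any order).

DFS with gray/black marking from 11:
11 gray
  5 gray
    12 gray
    12 black
    10 gray
      2 gray
        6 gray
        6 black
        2→11: 11 is gray → back edge
Back edge closes the cycle 11 → 5 → 10 → 2 → 11; its vertices are {2, 5, 10, 11}.

2, 5, 10, 11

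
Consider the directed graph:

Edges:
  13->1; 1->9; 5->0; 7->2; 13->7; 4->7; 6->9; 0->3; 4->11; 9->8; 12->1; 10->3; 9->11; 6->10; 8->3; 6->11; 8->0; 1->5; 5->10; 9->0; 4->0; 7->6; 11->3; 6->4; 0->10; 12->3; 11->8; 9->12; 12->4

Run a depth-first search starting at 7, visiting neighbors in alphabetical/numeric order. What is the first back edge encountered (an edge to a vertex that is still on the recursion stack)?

DFS from 7 (visiting neighbors in alphabetical/numeric order); mark gray on enter, black on exit:
7 gray
  2 gray
  2 black
  6 gray
    4 gray
      0 gray
        3 gray
        3 black
        10 gray
          10→3: 3 black — skip
        10 black
      0 black
      4→7: 7 is gray → back edge
First back edge: 4 → 7.

4→7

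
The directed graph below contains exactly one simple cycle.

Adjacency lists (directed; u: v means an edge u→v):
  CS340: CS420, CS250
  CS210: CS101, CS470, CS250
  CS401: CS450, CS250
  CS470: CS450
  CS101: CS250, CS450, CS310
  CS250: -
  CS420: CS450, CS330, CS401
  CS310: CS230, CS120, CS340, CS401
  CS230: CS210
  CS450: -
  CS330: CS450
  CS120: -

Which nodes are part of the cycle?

CS101, CS210, CS230, CS310

DFS with gray/black marking from CS230:
CS230 gray
  CS210 gray
    CS101 gray
      CS250 gray
      CS250 black
      CS450 gray
      CS450 black
      CS310 gray
        CS310→CS230: CS230 is gray → back edge
Back edge closes the cycle CS230 → CS210 → CS101 → CS310 → CS230; its vertices are {CS101, CS210, CS230, CS310}.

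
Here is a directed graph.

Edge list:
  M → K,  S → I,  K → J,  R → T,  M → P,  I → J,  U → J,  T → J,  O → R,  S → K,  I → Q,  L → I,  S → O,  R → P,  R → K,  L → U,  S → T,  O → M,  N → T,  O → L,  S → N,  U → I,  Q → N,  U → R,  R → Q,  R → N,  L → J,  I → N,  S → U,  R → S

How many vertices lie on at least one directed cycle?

5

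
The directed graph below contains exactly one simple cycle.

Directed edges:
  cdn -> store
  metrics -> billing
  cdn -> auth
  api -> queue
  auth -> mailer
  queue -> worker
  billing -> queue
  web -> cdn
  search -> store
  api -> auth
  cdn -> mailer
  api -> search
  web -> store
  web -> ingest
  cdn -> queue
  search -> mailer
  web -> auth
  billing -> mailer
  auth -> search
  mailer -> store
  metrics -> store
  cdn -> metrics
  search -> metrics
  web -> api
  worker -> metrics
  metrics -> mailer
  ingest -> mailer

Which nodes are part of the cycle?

queue, worker, billing, metrics

DFS with gray/black marking from queue:
queue gray
  worker gray
    metrics gray
      store gray
      store black
      billing gray
        billing→queue: queue is gray → back edge
Back edge closes the cycle queue → worker → metrics → billing → queue; its vertices are {queue, worker, billing, metrics}.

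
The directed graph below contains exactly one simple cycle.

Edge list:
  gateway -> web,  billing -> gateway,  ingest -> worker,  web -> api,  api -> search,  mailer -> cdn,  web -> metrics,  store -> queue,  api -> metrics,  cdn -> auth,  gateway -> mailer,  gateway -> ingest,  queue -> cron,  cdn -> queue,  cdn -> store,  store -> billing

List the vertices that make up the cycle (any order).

cdn, store, mailer, billing, gateway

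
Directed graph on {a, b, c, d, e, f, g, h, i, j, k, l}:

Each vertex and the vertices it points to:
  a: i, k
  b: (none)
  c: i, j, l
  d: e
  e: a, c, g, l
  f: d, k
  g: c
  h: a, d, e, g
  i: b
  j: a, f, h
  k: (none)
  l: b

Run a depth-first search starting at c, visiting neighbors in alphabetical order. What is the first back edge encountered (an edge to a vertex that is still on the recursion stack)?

e→c

DFS from c (visiting neighbors in alphabetical order); mark gray on enter, black on exit:
c gray
  i gray
    b gray
    b black
  i black
  j gray
    a gray
      a→i: i black — skip
      k gray
      k black
    a black
    f gray
      d gray
        e gray
          e→a: a black — skip
          e→c: c is gray → back edge
First back edge: e → c.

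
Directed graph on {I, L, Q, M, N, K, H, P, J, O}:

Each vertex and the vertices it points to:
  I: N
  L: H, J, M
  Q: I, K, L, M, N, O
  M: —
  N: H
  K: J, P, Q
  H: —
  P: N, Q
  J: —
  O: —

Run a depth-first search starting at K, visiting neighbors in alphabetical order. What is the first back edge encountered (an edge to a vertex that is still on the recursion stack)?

Q→K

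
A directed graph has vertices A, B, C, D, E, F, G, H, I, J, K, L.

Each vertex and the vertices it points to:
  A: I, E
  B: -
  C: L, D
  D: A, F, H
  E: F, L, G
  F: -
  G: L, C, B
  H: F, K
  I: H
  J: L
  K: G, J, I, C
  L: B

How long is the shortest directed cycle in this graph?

3

For each vertex v, BFS finds the shortest path from v back to v.
The shortest such closed walk is H → K → I → H, length 3.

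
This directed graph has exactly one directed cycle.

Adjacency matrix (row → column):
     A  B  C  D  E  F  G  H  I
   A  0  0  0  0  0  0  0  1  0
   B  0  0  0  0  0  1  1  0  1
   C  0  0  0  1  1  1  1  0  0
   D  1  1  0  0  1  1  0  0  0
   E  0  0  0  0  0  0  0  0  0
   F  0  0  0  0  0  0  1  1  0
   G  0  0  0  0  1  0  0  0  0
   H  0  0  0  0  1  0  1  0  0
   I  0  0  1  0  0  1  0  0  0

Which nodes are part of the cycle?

B, C, D, I

DFS with gray/black marking from D:
D gray
  A gray
    H gray
      E gray
      E black
      G gray
        G→E: E black — skip
      G black
    H black
  A black
  B gray
    B→G: G black — skip
    F gray
      F→H: H black — skip
      F→G: G black — skip
    F black
    I gray
      C gray
        C→F: F black — skip
        C→D: D is gray → back edge
Back edge closes the cycle D → B → I → C → D; its vertices are {B, C, D, I}.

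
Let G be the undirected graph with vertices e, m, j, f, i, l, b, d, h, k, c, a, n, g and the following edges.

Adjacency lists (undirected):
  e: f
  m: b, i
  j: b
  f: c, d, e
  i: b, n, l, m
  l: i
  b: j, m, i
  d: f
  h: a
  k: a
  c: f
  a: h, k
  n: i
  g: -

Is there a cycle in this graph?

Yes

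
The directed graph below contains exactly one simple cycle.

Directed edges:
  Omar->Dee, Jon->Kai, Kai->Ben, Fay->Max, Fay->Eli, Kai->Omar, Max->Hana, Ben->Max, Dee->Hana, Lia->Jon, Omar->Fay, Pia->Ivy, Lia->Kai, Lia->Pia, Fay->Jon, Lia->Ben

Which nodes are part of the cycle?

Fay, Jon, Kai, Omar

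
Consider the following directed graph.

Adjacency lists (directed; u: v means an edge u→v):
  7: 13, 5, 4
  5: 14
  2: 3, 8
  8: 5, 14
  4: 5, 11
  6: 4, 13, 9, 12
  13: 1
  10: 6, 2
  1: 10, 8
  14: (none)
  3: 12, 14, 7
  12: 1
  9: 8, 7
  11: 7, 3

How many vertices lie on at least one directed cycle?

A vertex is on a directed cycle iff it belongs to a strongly connected component of size ≥ 2 (or has a self-loop).
The vertices on cycles are {1, 2, 3, 4, 6, 7, 9, 10, 11, 12, 13} — 11 in total.

11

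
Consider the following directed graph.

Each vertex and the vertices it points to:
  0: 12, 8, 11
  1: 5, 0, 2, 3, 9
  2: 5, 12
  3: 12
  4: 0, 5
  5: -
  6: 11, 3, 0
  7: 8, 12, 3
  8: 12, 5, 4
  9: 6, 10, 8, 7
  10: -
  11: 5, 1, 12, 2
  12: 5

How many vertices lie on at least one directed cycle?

8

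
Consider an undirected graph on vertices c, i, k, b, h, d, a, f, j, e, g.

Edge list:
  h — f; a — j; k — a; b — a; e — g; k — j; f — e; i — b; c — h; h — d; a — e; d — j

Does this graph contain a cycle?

Yes

DFS, tracking each vertex's parent; an edge to a visited non-parent vertex closes a cycle.
Start from i:
visit i (parent –)
  visit b (parent i)
    b–i: parent, skip
    visit a (parent b)
      a–b: parent, skip
      visit k (parent a)
        k–a: parent, skip
        visit j (parent k)
          j–a: a visited and ≠ parent → cycle
Cycle: a – k – j – a.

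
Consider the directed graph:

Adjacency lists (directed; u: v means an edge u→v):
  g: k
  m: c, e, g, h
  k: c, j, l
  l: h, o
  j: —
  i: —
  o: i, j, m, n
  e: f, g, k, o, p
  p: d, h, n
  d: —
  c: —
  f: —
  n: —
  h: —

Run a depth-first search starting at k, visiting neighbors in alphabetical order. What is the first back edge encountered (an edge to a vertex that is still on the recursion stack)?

g→k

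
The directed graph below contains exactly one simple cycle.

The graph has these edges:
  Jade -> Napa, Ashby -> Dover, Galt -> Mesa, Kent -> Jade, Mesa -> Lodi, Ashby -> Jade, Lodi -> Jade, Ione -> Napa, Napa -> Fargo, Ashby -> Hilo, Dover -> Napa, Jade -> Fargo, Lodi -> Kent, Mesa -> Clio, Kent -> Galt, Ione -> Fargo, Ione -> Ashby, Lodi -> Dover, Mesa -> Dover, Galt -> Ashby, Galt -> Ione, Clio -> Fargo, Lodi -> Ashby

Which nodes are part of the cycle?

Galt, Kent, Lodi, Mesa

DFS with gray/black marking from Galt:
Galt gray
  Mesa gray
    Dover gray
      Napa gray
        Fargo gray
        Fargo black
      Napa black
    Dover black
    Clio gray
      Clio→Fargo: Fargo black — skip
    Clio black
    Lodi gray
      Ashby gray
        Hilo gray
        Hilo black
        Ashby→Dover: Dover black — skip
        Jade gray
          Jade→Napa: Napa black — skip
          Jade→Fargo: Fargo black — skip
        Jade black
      Ashby black
      Lodi→Jade: Jade black — skip
      Kent gray
        Kent→Galt: Galt is gray → back edge
Back edge closes the cycle Galt → Mesa → Lodi → Kent → Galt; its vertices are {Galt, Kent, Lodi, Mesa}.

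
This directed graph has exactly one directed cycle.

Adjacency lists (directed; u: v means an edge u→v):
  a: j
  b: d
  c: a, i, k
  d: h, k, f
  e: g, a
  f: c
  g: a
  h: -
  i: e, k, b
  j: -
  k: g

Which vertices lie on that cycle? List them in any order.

b, c, d, f, i

DFS with gray/black marking from d:
d gray
  h gray
  h black
  k gray
    g gray
      a gray
        j gray
        j black
      a black
    g black
  k black
  f gray
    c gray
      c→a: a black — skip
      i gray
        e gray
          e→g: g black — skip
          e→a: a black — skip
        e black
        i→k: k black — skip
        b gray
          b→d: d is gray → back edge
Back edge closes the cycle d → f → c → i → b → d; its vertices are {b, c, d, f, i}.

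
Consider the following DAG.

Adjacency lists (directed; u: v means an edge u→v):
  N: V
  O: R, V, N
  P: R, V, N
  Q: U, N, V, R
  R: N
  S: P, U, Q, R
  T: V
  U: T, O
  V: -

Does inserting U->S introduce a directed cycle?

Adding U→S creates a cycle iff S can already reach U.
Path from S: S → U.
So S → … → U → S is a cycle.

Yes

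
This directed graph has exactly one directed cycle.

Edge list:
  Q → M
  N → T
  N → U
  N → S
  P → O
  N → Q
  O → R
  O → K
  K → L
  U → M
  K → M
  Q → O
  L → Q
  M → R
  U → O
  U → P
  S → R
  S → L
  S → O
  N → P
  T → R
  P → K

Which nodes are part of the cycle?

K, L, O, Q

DFS with gray/black marking from L:
L gray
  Q gray
    M gray
      R gray
      R black
    M black
    O gray
      O→R: R black — skip
      K gray
        K→L: L is gray → back edge
Back edge closes the cycle L → Q → O → K → L; its vertices are {K, L, O, Q}.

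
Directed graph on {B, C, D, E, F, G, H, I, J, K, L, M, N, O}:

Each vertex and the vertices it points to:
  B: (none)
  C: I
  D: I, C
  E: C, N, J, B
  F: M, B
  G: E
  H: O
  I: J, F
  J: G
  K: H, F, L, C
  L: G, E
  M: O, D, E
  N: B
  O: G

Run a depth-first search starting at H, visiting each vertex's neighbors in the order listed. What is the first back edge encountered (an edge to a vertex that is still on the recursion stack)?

DFS from H (visiting each vertex's neighbors in the order listed); mark gray on enter, black on exit:
H gray
  O gray
    G gray
      E gray
        C gray
          I gray
            J gray
              J→G: G is gray → back edge
First back edge: J → G.

J->G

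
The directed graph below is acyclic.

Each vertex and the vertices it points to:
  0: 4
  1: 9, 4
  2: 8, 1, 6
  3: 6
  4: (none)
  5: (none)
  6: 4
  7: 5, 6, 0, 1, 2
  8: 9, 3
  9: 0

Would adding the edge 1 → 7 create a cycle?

Yes

Adding 1→7 creates a cycle iff 7 can already reach 1.
Path from 7: 7 → 1.
So 7 → … → 1 → 7 is a cycle.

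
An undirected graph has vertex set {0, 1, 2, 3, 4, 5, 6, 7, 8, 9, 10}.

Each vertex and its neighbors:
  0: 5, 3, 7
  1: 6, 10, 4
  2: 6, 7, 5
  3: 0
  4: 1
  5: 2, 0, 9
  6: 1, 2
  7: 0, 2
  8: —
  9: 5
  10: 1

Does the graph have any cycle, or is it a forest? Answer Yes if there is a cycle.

Yes

DFS, tracking each vertex's parent; an edge to a visited non-parent vertex closes a cycle.
Start from 9:
visit 9 (parent –)
  visit 5 (parent 9)
    visit 2 (parent 5)
      visit 6 (parent 2)
        visit 1 (parent 6)
          1–6: parent, skip
          visit 10 (parent 1)
            10–1: parent, skip
          visit 4 (parent 1)
            4–1: parent, skip
        6–2: parent, skip
      visit 7 (parent 2)
        visit 0 (parent 7)
          0–5: 5 visited and ≠ parent → cycle
Cycle: 5 – 2 – 7 – 0 – 5.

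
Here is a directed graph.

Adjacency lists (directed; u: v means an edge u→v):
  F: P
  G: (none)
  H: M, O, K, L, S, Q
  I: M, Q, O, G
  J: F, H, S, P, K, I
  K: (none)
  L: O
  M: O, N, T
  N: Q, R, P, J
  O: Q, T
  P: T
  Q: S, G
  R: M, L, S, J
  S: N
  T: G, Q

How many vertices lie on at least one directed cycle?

13

A vertex is on a directed cycle iff it belongs to a strongly connected component of size ≥ 2 (or has a self-loop).
The vertices on cycles are {F, H, I, J, L, M, N, O, P, Q, R, S, T} — 13 in total.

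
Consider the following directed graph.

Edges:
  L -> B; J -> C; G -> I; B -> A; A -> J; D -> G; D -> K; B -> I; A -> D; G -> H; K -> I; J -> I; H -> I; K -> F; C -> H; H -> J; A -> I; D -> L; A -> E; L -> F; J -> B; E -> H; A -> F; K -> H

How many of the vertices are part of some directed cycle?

A vertex is on a directed cycle iff it belongs to a strongly connected component of size ≥ 2 (or has a self-loop).
The vertices on cycles are {A, B, C, D, E, G, H, J, K, L} — 10 in total.

10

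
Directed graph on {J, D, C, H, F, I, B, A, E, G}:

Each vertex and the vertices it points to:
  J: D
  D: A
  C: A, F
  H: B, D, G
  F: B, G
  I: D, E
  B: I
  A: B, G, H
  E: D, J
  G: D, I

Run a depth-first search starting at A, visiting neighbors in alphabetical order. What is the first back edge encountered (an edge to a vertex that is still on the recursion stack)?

DFS from A (visiting neighbors in alphabetical order); mark gray on enter, black on exit:
A gray
  B gray
    I gray
      D gray
        D→A: A is gray → back edge
First back edge: D → A.

D->A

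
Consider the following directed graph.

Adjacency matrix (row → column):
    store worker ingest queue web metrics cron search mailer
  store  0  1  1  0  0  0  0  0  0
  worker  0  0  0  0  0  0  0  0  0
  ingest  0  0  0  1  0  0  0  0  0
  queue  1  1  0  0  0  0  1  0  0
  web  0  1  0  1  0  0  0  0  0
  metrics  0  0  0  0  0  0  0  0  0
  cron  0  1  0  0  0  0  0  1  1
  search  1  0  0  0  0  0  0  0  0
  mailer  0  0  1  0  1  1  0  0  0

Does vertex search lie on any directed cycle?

search is on a cycle iff search can reach itself via ≥1 edge.
search → store → ingest → queue → cron → search — yes.

Yes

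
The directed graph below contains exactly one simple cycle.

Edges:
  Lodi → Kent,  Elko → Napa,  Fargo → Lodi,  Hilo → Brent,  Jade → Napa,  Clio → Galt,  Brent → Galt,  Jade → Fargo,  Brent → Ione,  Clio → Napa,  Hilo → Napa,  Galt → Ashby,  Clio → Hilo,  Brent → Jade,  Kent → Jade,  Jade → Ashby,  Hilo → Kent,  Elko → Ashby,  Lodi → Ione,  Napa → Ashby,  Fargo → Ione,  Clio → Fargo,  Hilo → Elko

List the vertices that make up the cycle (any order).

Jade, Kent, Lodi, Fargo

DFS with gray/black marking from Fargo:
Fargo gray
  Ione gray
  Ione black
  Lodi gray
    Lodi→Ione: Ione black — skip
    Kent gray
      Jade gray
        Jade→Fargo: Fargo is gray → back edge
Back edge closes the cycle Fargo → Lodi → Kent → Jade → Fargo; its vertices are {Jade, Kent, Lodi, Fargo}.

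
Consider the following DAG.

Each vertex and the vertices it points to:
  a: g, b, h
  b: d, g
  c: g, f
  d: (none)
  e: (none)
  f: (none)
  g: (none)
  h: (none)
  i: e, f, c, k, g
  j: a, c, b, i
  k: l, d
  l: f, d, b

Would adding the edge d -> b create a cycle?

Yes

Adding d→b creates a cycle iff b can already reach d.
Path from b: b → d.
So b → … → d → b is a cycle.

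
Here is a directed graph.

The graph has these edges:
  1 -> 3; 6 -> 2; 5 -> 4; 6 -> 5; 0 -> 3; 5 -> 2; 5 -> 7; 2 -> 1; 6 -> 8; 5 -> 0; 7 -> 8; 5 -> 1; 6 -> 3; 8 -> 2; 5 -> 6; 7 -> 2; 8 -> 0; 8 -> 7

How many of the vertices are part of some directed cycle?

A vertex is on a directed cycle iff it belongs to a strongly connected component of size ≥ 2 (or has a self-loop).
The vertices on cycles are {5, 6, 7, 8} — 4 in total.

4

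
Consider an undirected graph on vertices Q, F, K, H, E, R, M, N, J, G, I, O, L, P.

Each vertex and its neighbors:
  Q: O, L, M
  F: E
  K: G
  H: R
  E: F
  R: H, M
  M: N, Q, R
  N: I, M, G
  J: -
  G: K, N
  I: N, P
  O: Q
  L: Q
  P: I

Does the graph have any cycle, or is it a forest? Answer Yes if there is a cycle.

No

DFS, tracking each vertex's parent; an edge to a visited non-parent vertex closes a cycle.
Start from J:
visit J (parent –)
visit Q (parent –)
  visit O (parent Q)
    O–Q: parent, skip
  visit L (parent Q)
    L–Q: parent, skip
  visit M (parent Q)
    visit N (parent M)
      visit I (parent N)
        I–N: parent, skip
        visit P (parent I)
          P–I: parent, skip
      N–M: parent, skip
      visit G (parent N)
        visit K (parent G)
          K–G: parent, skip
        G–N: parent, skip
    M–Q: parent, skip
    visit R (parent M)
      visit H (parent R)
        H–R: parent, skip
      R–M: parent, skip
visit F (parent –)
  visit E (parent F)
    E–F: parent, skip
No non-parent visited neighbor found — the graph is a forest.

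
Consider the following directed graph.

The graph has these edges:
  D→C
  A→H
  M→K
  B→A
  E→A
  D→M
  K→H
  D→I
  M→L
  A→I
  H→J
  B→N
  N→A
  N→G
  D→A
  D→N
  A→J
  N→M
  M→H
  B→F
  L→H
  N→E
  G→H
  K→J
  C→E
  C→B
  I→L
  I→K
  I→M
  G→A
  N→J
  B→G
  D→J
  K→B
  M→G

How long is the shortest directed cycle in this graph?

4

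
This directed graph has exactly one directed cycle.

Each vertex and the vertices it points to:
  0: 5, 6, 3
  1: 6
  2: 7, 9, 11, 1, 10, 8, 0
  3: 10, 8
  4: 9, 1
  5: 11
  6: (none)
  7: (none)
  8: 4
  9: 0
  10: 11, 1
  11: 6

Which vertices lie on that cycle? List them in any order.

DFS with gray/black marking from 0:
0 gray
  5 gray
    11 gray
      6 gray
      6 black
    11 black
  5 black
  0→6: 6 black — skip
  3 gray
    10 gray
      10→11: 11 black — skip
      1 gray
        1→6: 6 black — skip
      1 black
    10 black
    8 gray
      4 gray
        9 gray
          9→0: 0 is gray → back edge
Back edge closes the cycle 0 → 3 → 8 → 4 → 9 → 0; its vertices are {0, 3, 4, 8, 9}.

0, 3, 4, 8, 9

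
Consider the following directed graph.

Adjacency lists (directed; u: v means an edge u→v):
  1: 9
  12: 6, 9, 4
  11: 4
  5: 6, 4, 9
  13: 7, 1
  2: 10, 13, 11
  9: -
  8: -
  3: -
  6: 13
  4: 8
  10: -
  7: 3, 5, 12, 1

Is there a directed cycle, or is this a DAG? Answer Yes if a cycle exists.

Yes

DFS with white/gray/black marking, starting from 13:
13 gray
  7 gray
    3 gray
    3 black
    5 gray
      6 gray
        6→13: 13 is gray → back edge
Back edge found, so a cycle exists: 13 → 7 → 5 → 6 → 13.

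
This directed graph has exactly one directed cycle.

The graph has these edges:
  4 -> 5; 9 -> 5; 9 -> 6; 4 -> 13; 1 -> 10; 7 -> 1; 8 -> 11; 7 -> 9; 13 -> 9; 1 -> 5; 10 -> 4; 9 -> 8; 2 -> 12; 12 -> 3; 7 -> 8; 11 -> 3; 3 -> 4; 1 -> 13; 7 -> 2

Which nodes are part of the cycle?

3, 4, 8, 9, 11, 13

DFS with gray/black marking from 9:
9 gray
  5 gray
  5 black
  8 gray
    11 gray
      3 gray
        4 gray
          13 gray
            13→9: 9 is gray → back edge
Back edge closes the cycle 9 → 8 → 11 → 3 → 4 → 13 → 9; its vertices are {3, 4, 8, 9, 11, 13}.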